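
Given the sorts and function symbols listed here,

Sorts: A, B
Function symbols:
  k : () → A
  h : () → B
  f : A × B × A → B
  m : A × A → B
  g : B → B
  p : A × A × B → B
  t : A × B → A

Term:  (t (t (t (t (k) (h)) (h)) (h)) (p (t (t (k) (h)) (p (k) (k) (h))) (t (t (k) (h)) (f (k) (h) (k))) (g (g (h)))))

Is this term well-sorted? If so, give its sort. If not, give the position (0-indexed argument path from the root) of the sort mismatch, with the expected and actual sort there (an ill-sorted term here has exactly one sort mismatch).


well-sorted; sort = A

        (k) : A
        (h) : B
      (t (k) (h)) : A
      (h) : B
    (t (t (k) (h)) (h)) : A
    (h) : B
  (t (t (t (k) (h)) (h)) (h)) : A
        (k) : A
        (h) : B
      (t (k) (h)) : A
        (k) : A
        (k) : A
        (h) : B
      (p (k) (k) (h)) : B
    (t (t (k) (h)) (p (k) (k) (h))) : A
        (k) : A
        (h) : B
      (t (k) (h)) : A
        (k) : A
        (h) : B
        (k) : A
      (f (k) (h) (k)) : B
    (t (t (k) (h)) (f (k) (h) (k))) : A
        (h) : B
      (g (h)) : B
    (g (g (h))) : B
  (p (t (t (k) (h)) (p (k) (k) (h))) (t (t (k) (h)) (f (k) (h) (k))) (g (g (h)))) : B
(t (t (t (t (k) (h)) (h)) (h)) (p (t (t (k) (h)) (p (k) (k) (h))) (t (t (k) (h)) (f (k) (h) (k))) (g (g (h))))) : A


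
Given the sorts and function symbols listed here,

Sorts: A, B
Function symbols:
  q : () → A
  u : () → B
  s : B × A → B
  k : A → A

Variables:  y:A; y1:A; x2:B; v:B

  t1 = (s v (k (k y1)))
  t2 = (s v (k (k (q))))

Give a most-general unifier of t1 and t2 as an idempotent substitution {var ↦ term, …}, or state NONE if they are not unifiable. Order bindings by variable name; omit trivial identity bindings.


{y1 ↦ (q)}


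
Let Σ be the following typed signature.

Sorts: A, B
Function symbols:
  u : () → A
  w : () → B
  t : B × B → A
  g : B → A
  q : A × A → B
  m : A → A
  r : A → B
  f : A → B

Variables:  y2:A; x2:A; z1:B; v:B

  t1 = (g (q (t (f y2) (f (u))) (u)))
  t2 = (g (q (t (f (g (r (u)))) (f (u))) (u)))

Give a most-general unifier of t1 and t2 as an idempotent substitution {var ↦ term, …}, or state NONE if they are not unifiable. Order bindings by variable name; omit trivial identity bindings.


{y2 ↦ (g (r (u)))}


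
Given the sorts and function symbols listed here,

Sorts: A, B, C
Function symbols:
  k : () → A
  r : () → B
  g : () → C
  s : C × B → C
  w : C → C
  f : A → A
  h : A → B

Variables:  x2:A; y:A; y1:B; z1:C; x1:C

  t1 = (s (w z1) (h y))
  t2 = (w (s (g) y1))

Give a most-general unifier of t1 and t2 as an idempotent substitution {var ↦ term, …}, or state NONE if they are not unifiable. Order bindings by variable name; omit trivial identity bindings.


head clash or occurs-check failure — not unifiable

NONE (not unifiable)


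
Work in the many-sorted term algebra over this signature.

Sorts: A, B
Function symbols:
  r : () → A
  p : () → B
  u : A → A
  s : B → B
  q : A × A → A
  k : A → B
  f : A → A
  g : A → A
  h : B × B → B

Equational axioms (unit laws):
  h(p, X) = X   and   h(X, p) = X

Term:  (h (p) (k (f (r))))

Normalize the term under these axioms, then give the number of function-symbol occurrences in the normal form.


1. (h (p) (k (f (r))))  →  (k (f (r)))
normal form: (k (f (r)))

size = 3


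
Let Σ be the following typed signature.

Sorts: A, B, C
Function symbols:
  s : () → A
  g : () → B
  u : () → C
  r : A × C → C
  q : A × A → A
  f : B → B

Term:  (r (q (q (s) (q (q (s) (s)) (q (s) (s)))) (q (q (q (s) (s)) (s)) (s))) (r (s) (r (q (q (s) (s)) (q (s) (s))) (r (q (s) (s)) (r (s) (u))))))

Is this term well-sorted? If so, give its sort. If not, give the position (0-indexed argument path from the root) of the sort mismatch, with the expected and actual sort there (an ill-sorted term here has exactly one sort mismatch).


well-sorted; sort = C

      (s) : A
          (s) : A
          (s) : A
        (q (s) (s)) : A
          (s) : A
          (s) : A
        (q (s) (s)) : A
      (q (q (s) (s)) (q (s) (s))) : A
    (q (s) (q (q (s) (s)) (q (s) (s)))) : A
          (s) : A
          (s) : A
        (q (s) (s)) : A
        (s) : A
      (q (q (s) (s)) (s)) : A
      (s) : A
    (q (q (q (s) (s)) (s)) (s)) : A
  (q (q (s) (q (q (s) (s)) (q (s) (s)))) (q (q (q (s) (s)) (s)) (s))) : A
    (s) : A
          (s) : A
          (s) : A
        (q (s) (s)) : A
          (s) : A
          (s) : A
        (q (s) (s)) : A
      (q (q (s) (s)) (q (s) (s))) : A
          (s) : A
          (s) : A
        (q (s) (s)) : A
          (s) : A
          (u) : C
        (r (s) (u)) : C
      (r (q (s) (s)) (r (s) (u))) : C
    (r (q (q (s) (s)) (q (s) (s))) (r (q (s) (s)) (r (s) (u)))) : C
  (r (s) (r (q (q (s) (s)) (q (s) (s))) (r (q (s) (s)) (r (s) (u))))) : C
(r (q (q (s) (q (q (s) (s)) (q (s) (s)))) (q (q (q (s) (s)) (s)) (s))) (r (s) (r (q (q (s) (s)) (q (s) (s))) (r (q (s) (s)) (r (s) (u)))))) : C


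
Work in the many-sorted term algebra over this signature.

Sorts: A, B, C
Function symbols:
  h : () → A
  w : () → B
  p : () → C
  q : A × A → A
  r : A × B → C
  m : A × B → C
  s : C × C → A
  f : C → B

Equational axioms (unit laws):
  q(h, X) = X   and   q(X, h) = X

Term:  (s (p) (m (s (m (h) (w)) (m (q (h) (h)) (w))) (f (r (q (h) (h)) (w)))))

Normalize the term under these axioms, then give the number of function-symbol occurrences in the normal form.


size = 14

1. (s (p) (m (s (m (h) (w)) (m (q (h) (h)) (w))) (f (r (q (h) (h)) (w)))))  →  (s (p) (m (s (m (h) (w)) (m (h) (w))) (f (r (q (h) (h)) (w)))))
2. (s (p) (m (s (m (h) (w)) (m (h) (w))) (f (r (q (h) (h)) (w)))))  →  (s (p) (m (s (m (h) (w)) (m (h) (w))) (f (r (h) (w)))))
normal form: (s (p) (m (s (m (h) (w)) (m (h) (w))) (f (r (h) (w)))))


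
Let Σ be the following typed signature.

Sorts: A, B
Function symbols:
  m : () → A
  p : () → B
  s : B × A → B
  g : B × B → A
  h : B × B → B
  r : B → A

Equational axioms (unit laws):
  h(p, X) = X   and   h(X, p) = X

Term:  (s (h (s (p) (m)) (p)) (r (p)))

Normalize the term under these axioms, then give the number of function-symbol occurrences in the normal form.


size = 6

1. (s (h (s (p) (m)) (p)) (r (p)))  →  (s (s (p) (m)) (r (p)))
normal form: (s (s (p) (m)) (r (p)))


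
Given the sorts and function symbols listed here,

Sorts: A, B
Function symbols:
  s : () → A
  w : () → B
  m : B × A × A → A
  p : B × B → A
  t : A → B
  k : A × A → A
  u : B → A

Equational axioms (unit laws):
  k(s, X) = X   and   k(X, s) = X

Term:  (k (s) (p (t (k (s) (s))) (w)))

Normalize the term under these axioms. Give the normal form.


normal form = (p (t (s)) (w))

1. (k (s) (p (t (k (s) (s))) (w)))  →  (p (t (k (s) (s))) (w))
2. (p (t (k (s) (s))) (w))  →  (p (t (s)) (w))


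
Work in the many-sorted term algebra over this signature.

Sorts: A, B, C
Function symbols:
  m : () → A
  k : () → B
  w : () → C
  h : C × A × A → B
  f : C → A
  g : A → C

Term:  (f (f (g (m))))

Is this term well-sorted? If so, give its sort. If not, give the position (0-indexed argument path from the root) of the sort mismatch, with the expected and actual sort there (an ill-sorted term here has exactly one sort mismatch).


      (m) : A
    (g (m)) : C
  (f (g (m))) : A
(f (f (g (m)))) : ✗ arg 0 at [0] has sort A, expected C

ill-sorted at position [0]: expected C, got A


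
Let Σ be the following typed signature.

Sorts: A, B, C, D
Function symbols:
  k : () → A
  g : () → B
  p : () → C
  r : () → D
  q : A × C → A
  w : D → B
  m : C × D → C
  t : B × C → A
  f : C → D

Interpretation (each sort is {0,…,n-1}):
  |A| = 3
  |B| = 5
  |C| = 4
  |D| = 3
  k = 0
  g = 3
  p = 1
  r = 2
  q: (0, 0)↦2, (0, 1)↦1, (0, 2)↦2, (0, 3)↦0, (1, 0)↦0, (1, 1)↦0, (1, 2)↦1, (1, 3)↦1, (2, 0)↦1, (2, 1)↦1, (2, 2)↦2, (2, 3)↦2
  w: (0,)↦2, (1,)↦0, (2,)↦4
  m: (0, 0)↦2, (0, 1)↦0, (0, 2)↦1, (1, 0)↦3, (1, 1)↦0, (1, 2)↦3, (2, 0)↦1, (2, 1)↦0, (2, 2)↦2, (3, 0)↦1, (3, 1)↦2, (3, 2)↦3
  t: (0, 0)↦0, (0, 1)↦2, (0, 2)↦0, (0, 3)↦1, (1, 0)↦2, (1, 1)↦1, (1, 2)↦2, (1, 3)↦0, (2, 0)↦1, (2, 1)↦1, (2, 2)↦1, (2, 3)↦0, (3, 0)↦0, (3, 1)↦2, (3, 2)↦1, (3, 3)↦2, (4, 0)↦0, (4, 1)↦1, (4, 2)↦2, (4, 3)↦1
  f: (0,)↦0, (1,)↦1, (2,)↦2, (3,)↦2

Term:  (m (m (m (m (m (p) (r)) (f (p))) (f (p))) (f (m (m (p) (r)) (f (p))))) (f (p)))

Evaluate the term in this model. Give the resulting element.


value = 0

  p = 1
  r = 2
  (m (p) (r)) = m(1, 2) = 3
  p = 1
  (f (p)) = f(1,) = 1
  (m (m (p) (r)) (f (p))) = m(3, 1) = 2
  p = 1
  (f (p)) = f(1,) = 1
  (m (m (m (p) (r)) (f (p))) (f (p))) = m(2, 1) = 0
  p = 1
  r = 2
  (m (p) (r)) = m(1, 2) = 3
  p = 1
  (f (p)) = f(1,) = 1
  (m (m (p) (r)) (f (p))) = m(3, 1) = 2
  (f (m (m (p) (r)) (f (p)))) = f(2,) = 2
  (m (m (m (m (p) (r)) (f (p))) (f (p))) (f (m (m (p) (r)) (f (p))))) = m(0, 2) = 1
  p = 1
  (f (p)) = f(1,) = 1
  (m (m (m (m (m (p) (r)) (f (p))) (f (p))) (f (m (m (p) (r)) (f (p))))) (f (p))) = m(1, 1) = 0


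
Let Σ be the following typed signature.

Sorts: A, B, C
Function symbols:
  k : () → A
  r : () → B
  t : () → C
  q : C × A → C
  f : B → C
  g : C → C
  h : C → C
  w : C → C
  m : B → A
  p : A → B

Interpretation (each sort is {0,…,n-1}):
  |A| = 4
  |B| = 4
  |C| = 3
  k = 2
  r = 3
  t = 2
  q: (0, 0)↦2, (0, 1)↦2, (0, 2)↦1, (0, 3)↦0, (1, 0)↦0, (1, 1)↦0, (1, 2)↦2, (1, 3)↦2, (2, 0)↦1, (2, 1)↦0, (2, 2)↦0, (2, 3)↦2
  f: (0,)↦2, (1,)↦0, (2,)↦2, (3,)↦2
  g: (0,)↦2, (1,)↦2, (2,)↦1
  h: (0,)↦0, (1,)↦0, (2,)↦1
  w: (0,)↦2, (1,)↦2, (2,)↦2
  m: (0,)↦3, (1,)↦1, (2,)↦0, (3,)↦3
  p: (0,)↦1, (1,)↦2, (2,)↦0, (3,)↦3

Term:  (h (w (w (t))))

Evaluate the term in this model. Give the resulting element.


value = 1

  t = 2
  (w (t)) = w(2,) = 2
  (w (w (t))) = w(2,) = 2
  (h (w (w (t)))) = h(2,) = 1


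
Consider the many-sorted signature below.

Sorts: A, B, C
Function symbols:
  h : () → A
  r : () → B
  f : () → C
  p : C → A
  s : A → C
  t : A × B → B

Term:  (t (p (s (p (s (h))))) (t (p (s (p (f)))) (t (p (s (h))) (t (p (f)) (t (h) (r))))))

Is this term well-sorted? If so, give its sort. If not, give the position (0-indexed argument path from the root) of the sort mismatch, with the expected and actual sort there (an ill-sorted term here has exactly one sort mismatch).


          (h) : A
        (s (h)) : C
      (p (s (h))) : A
    (s (p (s (h)))) : C
  (p (s (p (s (h))))) : A
          (f) : C
        (p (f)) : A
      (s (p (f))) : C
    (p (s (p (f)))) : A
          (h) : A
        (s (h)) : C
      (p (s (h))) : A
          (f) : C
        (p (f)) : A
          (h) : A
          (r) : B
        (t (h) (r)) : B
      (t (p (f)) (t (h) (r))) : B
    (t (p (s (h))) (t (p (f)) (t (h) (r)))) : B
  (t (p (s (p (f)))) (t (p (s (h))) (t (p (f)) (t (h) (r))))) : B
(t (p (s (p (s (h))))) (t (p (s (p (f)))) (t (p (s (h))) (t (p (f)) (t (h) (r)))))) : B

well-sorted; sort = B


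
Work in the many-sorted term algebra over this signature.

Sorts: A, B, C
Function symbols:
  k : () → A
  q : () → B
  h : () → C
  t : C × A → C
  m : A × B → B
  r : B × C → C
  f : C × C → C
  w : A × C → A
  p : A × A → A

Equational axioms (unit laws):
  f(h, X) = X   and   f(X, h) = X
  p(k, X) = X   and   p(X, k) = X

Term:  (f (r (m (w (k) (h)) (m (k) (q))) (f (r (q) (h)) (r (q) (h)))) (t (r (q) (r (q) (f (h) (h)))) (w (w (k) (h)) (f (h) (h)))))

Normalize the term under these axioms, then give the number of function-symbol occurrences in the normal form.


1. (f (r (m (w (k) (h)) (m (k) (q))) (f (r (q) (h)) (r (q) (h)))) (t (r (q) (r (q) (f (h) (h)))) (w (w (k) (h)) (f (h) (h)))))  →  (f (r (m (w (k) (h)) (m (k) (q))) (f (r (q) (h)) (r (q) (h)))) (t (r (q) (r (q) (h))) (w (w (k) (h)) (f (h) (h)))))
2. (f (r (m (w (k) (h)) (m (k) (q))) (f (r (q) (h)) (r (q) (h)))) (t (r (q) (r (q) (h))) (w (w (k) (h)) (f (h) (h)))))  →  (f (r (m (w (k) (h)) (m (k) (q))) (f (r (q) (h)) (r (q) (h)))) (t (r (q) (r (q) (h))) (w (w (k) (h)) (h))))
normal form: (f (r (m (w (k) (h)) (m (k) (q))) (f (r (q) (h)) (r (q) (h)))) (t (r (q) (r (q) (h))) (w (w (k) (h)) (h))))

size = 27


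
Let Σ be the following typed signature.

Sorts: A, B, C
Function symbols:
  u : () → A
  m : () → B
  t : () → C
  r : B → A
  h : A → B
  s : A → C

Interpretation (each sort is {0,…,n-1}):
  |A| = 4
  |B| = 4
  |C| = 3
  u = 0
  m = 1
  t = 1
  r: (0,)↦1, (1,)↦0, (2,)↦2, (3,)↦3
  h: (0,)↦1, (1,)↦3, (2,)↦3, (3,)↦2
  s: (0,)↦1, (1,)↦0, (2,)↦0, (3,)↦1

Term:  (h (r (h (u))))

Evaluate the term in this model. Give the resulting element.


  u = 0
  (h (u)) = h(0,) = 1
  (r (h (u))) = r(1,) = 0
  (h (r (h (u)))) = h(0,) = 1

value = 1


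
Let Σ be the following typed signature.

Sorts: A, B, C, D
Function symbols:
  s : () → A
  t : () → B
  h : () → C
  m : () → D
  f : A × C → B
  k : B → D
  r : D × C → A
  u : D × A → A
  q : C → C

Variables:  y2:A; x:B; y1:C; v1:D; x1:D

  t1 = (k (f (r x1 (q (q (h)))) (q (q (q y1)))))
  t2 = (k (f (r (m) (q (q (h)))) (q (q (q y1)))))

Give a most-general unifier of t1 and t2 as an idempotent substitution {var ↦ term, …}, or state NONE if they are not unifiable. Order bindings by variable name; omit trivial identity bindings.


{x1 ↦ (m)}


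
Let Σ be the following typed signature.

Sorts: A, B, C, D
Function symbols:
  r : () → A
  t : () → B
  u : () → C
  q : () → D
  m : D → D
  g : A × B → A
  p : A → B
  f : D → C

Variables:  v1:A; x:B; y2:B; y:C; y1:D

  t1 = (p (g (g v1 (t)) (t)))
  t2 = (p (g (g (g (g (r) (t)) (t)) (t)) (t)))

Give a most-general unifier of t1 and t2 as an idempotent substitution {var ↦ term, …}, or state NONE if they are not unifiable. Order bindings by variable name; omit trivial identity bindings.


{v1 ↦ (g (g (r) (t)) (t))}


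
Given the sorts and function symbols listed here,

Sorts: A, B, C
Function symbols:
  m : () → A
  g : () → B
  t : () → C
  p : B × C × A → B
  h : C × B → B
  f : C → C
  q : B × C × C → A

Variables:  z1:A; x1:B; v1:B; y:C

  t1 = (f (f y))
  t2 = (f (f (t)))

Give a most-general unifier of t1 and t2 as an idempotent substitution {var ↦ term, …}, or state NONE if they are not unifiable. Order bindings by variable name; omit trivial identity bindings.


{y ↦ (t)}


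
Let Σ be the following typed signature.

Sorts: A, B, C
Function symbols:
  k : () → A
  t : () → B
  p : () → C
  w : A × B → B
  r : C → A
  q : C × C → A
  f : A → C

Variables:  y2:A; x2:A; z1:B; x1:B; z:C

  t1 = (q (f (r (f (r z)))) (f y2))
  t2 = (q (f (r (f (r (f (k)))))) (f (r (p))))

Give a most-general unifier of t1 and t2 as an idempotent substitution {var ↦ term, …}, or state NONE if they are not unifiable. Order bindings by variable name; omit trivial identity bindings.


{y2 ↦ (r (p)), z ↦ (f (k))}


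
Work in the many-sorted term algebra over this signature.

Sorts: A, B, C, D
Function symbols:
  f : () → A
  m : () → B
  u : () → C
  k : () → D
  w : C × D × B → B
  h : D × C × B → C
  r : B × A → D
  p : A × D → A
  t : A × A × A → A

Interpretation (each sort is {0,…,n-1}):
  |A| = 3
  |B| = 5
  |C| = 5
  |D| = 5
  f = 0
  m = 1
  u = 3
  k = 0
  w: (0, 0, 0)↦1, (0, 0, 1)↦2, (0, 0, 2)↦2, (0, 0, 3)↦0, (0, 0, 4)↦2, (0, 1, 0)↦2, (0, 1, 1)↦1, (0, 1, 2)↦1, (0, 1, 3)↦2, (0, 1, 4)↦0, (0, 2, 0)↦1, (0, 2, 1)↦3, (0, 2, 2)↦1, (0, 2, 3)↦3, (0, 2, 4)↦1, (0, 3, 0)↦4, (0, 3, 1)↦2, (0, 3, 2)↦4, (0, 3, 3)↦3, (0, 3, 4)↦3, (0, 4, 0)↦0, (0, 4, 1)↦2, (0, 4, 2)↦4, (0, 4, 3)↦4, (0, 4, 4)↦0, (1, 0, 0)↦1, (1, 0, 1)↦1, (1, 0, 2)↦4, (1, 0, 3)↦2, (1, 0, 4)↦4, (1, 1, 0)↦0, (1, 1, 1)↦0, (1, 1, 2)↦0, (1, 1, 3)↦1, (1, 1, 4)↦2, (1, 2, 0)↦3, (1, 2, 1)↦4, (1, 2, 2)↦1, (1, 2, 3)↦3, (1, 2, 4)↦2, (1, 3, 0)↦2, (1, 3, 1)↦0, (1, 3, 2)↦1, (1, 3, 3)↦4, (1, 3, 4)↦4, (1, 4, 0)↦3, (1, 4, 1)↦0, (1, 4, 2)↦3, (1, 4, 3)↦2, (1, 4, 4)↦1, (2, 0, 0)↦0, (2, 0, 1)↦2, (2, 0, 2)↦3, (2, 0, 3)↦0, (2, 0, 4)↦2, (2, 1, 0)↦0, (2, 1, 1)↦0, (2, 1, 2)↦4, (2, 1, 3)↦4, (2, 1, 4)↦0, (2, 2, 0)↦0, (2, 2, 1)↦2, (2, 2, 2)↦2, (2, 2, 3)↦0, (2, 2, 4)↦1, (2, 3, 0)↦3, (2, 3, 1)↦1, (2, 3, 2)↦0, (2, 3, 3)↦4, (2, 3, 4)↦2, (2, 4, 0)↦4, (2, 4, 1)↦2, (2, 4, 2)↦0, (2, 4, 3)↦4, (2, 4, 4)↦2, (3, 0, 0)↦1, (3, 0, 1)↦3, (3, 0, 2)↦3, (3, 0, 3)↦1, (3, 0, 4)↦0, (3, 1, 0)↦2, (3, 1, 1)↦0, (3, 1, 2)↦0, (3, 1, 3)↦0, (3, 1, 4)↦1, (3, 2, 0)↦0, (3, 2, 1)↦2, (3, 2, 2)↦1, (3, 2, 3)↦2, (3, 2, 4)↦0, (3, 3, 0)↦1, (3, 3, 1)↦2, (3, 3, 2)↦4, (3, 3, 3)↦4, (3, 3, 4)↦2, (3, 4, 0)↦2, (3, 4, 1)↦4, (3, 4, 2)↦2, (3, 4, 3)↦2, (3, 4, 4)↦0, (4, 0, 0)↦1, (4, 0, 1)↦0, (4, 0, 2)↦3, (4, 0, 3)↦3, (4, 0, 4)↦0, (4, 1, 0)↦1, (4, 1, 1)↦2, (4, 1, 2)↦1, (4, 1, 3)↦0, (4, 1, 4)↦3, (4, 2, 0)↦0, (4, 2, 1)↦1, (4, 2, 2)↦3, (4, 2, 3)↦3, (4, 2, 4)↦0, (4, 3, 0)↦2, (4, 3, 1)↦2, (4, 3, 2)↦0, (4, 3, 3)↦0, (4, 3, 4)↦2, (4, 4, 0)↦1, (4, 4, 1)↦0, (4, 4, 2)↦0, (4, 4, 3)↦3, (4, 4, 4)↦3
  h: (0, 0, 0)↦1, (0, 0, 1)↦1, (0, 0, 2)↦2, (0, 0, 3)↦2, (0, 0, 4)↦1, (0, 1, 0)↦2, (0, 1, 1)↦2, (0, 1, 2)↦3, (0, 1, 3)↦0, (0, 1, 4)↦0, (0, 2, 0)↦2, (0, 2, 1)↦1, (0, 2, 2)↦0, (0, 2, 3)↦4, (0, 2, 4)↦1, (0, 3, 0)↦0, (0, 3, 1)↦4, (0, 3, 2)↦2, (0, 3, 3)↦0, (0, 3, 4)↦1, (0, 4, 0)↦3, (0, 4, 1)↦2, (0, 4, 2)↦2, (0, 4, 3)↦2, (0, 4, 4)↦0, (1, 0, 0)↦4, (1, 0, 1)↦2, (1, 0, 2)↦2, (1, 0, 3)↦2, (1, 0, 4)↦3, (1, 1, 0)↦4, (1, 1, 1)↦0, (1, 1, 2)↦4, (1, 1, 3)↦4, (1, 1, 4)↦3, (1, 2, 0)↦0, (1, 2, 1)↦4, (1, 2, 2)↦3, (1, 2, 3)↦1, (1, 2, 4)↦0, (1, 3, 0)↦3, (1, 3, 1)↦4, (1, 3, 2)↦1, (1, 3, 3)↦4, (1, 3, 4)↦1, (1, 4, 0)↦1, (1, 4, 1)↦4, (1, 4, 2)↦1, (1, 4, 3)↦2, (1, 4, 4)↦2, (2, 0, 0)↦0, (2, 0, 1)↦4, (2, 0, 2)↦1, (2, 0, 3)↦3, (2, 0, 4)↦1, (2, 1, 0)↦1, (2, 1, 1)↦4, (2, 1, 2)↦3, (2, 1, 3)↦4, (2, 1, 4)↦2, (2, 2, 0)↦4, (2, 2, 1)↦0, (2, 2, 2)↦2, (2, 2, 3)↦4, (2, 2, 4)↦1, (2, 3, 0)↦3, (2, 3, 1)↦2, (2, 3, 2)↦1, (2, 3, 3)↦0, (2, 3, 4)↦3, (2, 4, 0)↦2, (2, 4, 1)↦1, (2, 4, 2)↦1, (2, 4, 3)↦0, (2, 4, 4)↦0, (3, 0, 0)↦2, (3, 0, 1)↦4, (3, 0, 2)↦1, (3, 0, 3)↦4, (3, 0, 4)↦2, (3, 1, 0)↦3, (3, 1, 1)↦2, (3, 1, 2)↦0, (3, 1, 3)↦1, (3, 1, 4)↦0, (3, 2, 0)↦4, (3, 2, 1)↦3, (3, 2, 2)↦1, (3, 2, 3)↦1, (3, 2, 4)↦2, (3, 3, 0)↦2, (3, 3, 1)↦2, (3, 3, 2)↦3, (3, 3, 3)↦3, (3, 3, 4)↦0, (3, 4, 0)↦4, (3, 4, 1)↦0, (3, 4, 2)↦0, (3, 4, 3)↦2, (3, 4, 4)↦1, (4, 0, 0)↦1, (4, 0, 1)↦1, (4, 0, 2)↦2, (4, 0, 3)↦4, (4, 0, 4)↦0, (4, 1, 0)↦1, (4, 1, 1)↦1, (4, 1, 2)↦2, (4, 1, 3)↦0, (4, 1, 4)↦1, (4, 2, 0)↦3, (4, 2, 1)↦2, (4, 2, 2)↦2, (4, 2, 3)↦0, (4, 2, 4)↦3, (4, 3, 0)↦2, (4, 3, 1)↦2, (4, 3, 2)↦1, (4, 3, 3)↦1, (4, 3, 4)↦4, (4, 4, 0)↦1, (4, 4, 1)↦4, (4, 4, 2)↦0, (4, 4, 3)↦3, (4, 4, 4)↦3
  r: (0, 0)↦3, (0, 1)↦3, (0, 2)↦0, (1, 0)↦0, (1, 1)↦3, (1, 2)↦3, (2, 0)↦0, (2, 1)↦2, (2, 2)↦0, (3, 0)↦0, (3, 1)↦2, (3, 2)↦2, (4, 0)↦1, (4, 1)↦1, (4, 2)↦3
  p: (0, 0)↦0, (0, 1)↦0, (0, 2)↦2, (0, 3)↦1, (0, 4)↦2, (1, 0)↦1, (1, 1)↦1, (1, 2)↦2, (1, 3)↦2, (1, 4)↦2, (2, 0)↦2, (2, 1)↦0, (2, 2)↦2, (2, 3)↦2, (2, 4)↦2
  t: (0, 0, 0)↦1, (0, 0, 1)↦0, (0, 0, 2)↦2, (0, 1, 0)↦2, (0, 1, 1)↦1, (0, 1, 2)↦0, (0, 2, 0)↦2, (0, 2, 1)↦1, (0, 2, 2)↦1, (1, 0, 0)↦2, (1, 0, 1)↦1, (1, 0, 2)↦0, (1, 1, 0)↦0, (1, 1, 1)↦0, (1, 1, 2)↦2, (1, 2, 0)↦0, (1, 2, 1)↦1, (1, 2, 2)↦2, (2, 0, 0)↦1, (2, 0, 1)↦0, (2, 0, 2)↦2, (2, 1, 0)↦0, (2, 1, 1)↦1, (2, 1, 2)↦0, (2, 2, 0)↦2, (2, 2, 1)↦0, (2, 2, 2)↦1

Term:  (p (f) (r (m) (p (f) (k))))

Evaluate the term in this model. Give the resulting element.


value = 0

  f = 0
  m = 1
  f = 0
  k = 0
  (p (f) (k)) = p(0, 0) = 0
  (r (m) (p (f) (k))) = r(1, 0) = 0
  (p (f) (r (m) (p (f) (k)))) = p(0, 0) = 0


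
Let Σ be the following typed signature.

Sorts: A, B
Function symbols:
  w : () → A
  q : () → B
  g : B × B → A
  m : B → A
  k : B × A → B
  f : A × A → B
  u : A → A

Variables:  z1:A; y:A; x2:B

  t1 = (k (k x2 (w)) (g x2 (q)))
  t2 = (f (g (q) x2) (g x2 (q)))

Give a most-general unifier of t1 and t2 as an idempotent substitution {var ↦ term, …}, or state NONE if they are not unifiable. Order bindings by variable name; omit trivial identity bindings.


NONE (not unifiable)

head clash or occurs-check failure — not unifiable


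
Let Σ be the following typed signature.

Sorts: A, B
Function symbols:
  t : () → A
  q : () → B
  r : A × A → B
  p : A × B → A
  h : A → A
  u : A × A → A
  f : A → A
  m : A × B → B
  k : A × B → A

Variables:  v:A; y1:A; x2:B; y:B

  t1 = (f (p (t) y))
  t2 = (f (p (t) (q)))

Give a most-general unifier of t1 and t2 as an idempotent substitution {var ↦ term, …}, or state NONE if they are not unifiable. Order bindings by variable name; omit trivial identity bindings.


{y ↦ (q)}


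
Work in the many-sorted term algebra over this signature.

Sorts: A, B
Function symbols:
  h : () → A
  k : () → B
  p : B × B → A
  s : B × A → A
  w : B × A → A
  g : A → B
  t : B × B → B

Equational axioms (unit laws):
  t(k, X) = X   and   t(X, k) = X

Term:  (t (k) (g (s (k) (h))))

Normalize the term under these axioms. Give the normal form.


1. (t (k) (g (s (k) (h))))  →  (g (s (k) (h)))

normal form = (g (s (k) (h)))


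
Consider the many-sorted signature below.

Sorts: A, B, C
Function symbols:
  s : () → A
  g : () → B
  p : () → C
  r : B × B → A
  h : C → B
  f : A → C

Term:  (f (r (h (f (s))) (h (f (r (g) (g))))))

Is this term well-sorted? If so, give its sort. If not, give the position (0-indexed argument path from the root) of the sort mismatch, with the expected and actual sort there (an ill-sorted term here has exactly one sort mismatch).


        (s) : A
      (f (s)) : C
    (h (f (s))) : B
          (g) : B
          (g) : B
        (r (g) (g)) : A
      (f (r (g) (g))) : C
    (h (f (r (g) (g)))) : B
  (r (h (f (s))) (h (f (r (g) (g))))) : A
(f (r (h (f (s))) (h (f (r (g) (g)))))) : C

well-sorted; sort = C


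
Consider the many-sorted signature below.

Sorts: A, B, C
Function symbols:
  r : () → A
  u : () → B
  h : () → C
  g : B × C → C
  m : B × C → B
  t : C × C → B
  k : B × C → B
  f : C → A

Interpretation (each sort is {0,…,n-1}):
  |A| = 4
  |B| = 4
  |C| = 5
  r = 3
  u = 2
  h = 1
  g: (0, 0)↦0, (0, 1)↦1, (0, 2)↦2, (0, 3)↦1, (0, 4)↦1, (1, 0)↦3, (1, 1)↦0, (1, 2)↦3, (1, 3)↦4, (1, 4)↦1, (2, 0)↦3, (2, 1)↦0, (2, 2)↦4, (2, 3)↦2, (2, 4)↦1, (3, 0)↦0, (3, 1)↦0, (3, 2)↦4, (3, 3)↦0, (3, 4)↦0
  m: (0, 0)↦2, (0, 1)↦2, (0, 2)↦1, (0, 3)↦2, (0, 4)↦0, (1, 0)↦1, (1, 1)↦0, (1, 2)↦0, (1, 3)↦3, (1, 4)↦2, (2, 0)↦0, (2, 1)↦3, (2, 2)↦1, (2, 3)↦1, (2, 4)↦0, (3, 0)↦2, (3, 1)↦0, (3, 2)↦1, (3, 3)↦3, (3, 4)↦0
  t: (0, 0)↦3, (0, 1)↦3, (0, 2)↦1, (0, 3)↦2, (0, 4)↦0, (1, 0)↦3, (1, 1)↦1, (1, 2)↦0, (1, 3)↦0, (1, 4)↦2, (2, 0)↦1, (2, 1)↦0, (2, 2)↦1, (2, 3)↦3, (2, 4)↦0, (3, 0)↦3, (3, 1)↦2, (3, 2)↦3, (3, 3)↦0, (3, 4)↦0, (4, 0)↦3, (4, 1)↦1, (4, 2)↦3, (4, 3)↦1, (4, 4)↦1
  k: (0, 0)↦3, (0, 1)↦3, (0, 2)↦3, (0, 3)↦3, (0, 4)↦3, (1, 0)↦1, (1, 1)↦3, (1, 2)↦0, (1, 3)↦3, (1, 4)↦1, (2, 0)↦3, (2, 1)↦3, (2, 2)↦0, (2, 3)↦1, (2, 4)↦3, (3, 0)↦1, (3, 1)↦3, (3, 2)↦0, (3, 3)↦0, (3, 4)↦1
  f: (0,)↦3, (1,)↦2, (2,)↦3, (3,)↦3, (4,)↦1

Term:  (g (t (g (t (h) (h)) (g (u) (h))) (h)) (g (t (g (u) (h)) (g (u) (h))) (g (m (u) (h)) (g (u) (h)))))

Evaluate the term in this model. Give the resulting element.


  h = 1
  h = 1
  (t (h) (h)) = t(1, 1) = 1
  u = 2
  h = 1
  (g (u) (h)) = g(2, 1) = 0
  (g (t (h) (h)) (g (u) (h))) = g(1, 0) = 3
  h = 1
  (t (g (t (h) (h)) (g (u) (h))) (h)) = t(3, 1) = 2
  u = 2
  h = 1
  (g (u) (h)) = g(2, 1) = 0
  u = 2
  h = 1
  (g (u) (h)) = g(2, 1) = 0
  (t (g (u) (h)) (g (u) (h))) = t(0, 0) = 3
  u = 2
  h = 1
  (m (u) (h)) = m(2, 1) = 3
  u = 2
  h = 1
  (g (u) (h)) = g(2, 1) = 0
  (g (m (u) (h)) (g (u) (h))) = g(3, 0) = 0
  (g (t (g (u) (h)) (g (u) (h))) (g (m (u) (h)) (g (u) (h)))) = g(3, 0) = 0
  (g (t (g (t (h) (h)) (g (u) (h))) (h)) (g (t (g (u) (h)) (g (u) (h))) (g (m (u) (h)) (g (u) (h))))) = g(2, 0) = 3

value = 3


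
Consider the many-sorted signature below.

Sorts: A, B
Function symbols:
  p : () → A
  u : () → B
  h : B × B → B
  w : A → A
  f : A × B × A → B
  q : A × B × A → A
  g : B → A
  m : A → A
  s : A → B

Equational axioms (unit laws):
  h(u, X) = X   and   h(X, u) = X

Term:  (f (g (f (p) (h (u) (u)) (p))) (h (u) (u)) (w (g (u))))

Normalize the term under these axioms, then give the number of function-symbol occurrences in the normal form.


1. (f (g (f (p) (h (u) (u)) (p))) (h (u) (u)) (w (g (u))))  →  (f (g (f (p) (u) (p))) (h (u) (u)) (w (g (u))))
2. (f (g (f (p) (u) (p))) (h (u) (u)) (w (g (u))))  →  (f (g (f (p) (u) (p))) (u) (w (g (u))))
normal form: (f (g (f (p) (u) (p))) (u) (w (g (u))))

size = 10


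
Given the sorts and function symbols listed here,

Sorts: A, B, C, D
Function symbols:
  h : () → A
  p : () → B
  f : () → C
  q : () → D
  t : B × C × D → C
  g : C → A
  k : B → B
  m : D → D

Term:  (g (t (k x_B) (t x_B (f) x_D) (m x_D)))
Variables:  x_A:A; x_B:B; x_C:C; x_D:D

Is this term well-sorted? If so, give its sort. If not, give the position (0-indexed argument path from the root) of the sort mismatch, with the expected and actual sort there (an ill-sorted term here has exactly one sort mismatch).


well-sorted; sort = A

      x_B : B
    (k x_B) : B
      x_B : B
      (f) : C
      x_D : D
    (t x_B (f) x_D) : C
      x_D : D
    (m x_D) : D
  (t (k x_B) (t x_B (f) x_D) (m x_D)) : C
(g (t (k x_B) (t x_B (f) x_D) (m x_D))) : A


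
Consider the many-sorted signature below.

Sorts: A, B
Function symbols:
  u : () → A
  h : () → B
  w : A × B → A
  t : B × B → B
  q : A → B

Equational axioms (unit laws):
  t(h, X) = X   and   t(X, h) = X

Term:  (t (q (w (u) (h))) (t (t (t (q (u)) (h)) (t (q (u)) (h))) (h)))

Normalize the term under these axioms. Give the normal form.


normal form = (t (q (w (u) (h))) (t (q (u)) (q (u))))

1. (t (q (w (u) (h))) (t (t (t (q (u)) (h)) (t (q (u)) (h))) (h)))  →  (t (q (w (u) (h))) (t (t (q (u)) (h)) (t (q (u)) (h))))
2. (t (q (w (u) (h))) (t (t (q (u)) (h)) (t (q (u)) (h))))  →  (t (q (w (u) (h))) (t (q (u)) (t (q (u)) (h))))
3. (t (q (w (u) (h))) (t (q (u)) (t (q (u)) (h))))  →  (t (q (w (u) (h))) (t (q (u)) (q (u))))


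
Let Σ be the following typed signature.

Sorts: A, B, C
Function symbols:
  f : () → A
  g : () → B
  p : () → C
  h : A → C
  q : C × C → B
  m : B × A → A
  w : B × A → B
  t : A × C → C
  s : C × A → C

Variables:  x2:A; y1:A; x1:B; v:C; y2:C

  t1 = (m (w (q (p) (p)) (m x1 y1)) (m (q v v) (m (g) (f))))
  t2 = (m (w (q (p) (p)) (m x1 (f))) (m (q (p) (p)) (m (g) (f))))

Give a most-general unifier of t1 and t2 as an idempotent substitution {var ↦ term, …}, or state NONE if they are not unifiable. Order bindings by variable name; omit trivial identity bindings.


{v ↦ (p), y1 ↦ (f)}


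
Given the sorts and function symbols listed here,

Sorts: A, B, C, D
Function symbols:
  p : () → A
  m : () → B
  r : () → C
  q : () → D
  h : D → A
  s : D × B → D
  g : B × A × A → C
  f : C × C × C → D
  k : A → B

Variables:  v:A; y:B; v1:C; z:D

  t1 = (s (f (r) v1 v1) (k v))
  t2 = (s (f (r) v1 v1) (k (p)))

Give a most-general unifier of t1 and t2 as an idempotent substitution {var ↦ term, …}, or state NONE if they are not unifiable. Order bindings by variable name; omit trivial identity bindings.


{v ↦ (p)}


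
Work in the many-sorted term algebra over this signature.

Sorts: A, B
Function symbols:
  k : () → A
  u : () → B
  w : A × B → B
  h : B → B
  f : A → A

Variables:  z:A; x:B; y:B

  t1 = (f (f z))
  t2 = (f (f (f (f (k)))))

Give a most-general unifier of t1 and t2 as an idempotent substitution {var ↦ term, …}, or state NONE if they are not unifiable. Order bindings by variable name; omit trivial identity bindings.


{z ↦ (f (f (k)))}


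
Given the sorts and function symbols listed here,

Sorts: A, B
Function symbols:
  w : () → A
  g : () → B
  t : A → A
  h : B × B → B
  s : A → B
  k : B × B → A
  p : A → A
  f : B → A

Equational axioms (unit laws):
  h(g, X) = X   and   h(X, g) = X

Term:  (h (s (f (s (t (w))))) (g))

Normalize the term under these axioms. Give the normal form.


1. (h (s (f (s (t (w))))) (g))  →  (s (f (s (t (w)))))

normal form = (s (f (s (t (w)))))


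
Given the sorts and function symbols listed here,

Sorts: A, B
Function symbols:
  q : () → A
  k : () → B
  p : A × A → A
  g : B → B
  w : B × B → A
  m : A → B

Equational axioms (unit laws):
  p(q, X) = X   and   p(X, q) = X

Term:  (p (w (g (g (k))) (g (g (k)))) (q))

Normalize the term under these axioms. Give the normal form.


normal form = (w (g (g (k))) (g (g (k))))

1. (p (w (g (g (k))) (g (g (k)))) (q))  →  (w (g (g (k))) (g (g (k))))


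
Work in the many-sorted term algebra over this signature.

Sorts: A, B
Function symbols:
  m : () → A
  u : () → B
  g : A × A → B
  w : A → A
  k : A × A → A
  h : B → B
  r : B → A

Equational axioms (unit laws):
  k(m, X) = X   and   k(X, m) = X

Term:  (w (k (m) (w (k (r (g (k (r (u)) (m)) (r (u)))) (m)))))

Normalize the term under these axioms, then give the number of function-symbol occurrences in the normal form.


1. (w (k (m) (w (k (r (g (k (r (u)) (m)) (r (u)))) (m)))))  →  (w (w (k (r (g (k (r (u)) (m)) (r (u)))) (m))))
2. (w (w (k (r (g (k (r (u)) (m)) (r (u)))) (m))))  →  (w (w (r (g (k (r (u)) (m)) (r (u))))))
3. (w (w (r (g (k (r (u)) (m)) (r (u))))))  →  (w (w (r (g (r (u)) (r (u))))))
normal form: (w (w (r (g (r (u)) (r (u))))))

size = 8


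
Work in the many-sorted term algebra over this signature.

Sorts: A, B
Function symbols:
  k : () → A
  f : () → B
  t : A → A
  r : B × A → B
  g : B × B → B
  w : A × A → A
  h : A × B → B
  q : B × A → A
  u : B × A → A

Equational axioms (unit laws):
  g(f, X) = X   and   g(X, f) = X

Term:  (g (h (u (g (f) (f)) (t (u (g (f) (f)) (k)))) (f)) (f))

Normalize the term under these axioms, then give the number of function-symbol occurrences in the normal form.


size = 8

1. (g (h (u (g (f) (f)) (t (u (g (f) (f)) (k)))) (f)) (f))  →  (h (u (g (f) (f)) (t (u (g (f) (f)) (k)))) (f))
2. (h (u (g (f) (f)) (t (u (g (f) (f)) (k)))) (f))  →  (h (u (f) (t (u (g (f) (f)) (k)))) (f))
3. (h (u (f) (t (u (g (f) (f)) (k)))) (f))  →  (h (u (f) (t (u (f) (k)))) (f))
normal form: (h (u (f) (t (u (f) (k)))) (f))


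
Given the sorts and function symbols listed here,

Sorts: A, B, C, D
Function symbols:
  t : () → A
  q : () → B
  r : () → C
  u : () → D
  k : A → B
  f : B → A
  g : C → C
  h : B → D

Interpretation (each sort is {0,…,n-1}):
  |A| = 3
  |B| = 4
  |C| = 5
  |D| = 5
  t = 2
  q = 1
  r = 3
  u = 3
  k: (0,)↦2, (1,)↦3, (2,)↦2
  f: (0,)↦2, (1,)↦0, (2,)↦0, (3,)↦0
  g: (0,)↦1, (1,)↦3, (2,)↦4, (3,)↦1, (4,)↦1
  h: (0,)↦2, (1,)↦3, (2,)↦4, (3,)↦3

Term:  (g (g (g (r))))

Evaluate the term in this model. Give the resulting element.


value = 1

  r = 3
  (g (r)) = g(3,) = 1
  (g (g (r))) = g(1,) = 3
  (g (g (g (r)))) = g(3,) = 1


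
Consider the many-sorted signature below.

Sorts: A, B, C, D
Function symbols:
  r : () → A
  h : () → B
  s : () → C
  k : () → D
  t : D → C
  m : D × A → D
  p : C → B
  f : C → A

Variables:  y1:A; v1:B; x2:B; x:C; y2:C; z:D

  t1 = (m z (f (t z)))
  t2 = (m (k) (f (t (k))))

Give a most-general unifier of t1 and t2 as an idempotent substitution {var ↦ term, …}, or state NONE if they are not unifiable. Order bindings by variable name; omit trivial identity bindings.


{z ↦ (k)}


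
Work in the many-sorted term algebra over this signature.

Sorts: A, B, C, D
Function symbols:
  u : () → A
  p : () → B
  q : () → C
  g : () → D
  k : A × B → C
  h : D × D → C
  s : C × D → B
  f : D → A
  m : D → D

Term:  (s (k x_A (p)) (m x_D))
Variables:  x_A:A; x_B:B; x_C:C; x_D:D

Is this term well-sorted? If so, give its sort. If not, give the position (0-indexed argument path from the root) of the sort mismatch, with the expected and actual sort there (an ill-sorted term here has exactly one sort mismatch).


well-sorted; sort = B

    x_A : A
    (p) : B
  (k x_A (p)) : C
    x_D : D
  (m x_D) : D
(s (k x_A (p)) (m x_D)) : B


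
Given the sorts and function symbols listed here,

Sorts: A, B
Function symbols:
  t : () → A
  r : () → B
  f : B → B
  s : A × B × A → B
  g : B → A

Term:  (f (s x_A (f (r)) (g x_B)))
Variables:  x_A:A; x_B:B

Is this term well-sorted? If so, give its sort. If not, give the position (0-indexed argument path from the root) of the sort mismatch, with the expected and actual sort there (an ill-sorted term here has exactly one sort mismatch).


    x_A : A
      (r) : B
    (f (r)) : B
      x_B : B
    (g x_B) : A
  (s x_A (f (r)) (g x_B)) : B
(f (s x_A (f (r)) (g x_B))) : B

well-sorted; sort = B


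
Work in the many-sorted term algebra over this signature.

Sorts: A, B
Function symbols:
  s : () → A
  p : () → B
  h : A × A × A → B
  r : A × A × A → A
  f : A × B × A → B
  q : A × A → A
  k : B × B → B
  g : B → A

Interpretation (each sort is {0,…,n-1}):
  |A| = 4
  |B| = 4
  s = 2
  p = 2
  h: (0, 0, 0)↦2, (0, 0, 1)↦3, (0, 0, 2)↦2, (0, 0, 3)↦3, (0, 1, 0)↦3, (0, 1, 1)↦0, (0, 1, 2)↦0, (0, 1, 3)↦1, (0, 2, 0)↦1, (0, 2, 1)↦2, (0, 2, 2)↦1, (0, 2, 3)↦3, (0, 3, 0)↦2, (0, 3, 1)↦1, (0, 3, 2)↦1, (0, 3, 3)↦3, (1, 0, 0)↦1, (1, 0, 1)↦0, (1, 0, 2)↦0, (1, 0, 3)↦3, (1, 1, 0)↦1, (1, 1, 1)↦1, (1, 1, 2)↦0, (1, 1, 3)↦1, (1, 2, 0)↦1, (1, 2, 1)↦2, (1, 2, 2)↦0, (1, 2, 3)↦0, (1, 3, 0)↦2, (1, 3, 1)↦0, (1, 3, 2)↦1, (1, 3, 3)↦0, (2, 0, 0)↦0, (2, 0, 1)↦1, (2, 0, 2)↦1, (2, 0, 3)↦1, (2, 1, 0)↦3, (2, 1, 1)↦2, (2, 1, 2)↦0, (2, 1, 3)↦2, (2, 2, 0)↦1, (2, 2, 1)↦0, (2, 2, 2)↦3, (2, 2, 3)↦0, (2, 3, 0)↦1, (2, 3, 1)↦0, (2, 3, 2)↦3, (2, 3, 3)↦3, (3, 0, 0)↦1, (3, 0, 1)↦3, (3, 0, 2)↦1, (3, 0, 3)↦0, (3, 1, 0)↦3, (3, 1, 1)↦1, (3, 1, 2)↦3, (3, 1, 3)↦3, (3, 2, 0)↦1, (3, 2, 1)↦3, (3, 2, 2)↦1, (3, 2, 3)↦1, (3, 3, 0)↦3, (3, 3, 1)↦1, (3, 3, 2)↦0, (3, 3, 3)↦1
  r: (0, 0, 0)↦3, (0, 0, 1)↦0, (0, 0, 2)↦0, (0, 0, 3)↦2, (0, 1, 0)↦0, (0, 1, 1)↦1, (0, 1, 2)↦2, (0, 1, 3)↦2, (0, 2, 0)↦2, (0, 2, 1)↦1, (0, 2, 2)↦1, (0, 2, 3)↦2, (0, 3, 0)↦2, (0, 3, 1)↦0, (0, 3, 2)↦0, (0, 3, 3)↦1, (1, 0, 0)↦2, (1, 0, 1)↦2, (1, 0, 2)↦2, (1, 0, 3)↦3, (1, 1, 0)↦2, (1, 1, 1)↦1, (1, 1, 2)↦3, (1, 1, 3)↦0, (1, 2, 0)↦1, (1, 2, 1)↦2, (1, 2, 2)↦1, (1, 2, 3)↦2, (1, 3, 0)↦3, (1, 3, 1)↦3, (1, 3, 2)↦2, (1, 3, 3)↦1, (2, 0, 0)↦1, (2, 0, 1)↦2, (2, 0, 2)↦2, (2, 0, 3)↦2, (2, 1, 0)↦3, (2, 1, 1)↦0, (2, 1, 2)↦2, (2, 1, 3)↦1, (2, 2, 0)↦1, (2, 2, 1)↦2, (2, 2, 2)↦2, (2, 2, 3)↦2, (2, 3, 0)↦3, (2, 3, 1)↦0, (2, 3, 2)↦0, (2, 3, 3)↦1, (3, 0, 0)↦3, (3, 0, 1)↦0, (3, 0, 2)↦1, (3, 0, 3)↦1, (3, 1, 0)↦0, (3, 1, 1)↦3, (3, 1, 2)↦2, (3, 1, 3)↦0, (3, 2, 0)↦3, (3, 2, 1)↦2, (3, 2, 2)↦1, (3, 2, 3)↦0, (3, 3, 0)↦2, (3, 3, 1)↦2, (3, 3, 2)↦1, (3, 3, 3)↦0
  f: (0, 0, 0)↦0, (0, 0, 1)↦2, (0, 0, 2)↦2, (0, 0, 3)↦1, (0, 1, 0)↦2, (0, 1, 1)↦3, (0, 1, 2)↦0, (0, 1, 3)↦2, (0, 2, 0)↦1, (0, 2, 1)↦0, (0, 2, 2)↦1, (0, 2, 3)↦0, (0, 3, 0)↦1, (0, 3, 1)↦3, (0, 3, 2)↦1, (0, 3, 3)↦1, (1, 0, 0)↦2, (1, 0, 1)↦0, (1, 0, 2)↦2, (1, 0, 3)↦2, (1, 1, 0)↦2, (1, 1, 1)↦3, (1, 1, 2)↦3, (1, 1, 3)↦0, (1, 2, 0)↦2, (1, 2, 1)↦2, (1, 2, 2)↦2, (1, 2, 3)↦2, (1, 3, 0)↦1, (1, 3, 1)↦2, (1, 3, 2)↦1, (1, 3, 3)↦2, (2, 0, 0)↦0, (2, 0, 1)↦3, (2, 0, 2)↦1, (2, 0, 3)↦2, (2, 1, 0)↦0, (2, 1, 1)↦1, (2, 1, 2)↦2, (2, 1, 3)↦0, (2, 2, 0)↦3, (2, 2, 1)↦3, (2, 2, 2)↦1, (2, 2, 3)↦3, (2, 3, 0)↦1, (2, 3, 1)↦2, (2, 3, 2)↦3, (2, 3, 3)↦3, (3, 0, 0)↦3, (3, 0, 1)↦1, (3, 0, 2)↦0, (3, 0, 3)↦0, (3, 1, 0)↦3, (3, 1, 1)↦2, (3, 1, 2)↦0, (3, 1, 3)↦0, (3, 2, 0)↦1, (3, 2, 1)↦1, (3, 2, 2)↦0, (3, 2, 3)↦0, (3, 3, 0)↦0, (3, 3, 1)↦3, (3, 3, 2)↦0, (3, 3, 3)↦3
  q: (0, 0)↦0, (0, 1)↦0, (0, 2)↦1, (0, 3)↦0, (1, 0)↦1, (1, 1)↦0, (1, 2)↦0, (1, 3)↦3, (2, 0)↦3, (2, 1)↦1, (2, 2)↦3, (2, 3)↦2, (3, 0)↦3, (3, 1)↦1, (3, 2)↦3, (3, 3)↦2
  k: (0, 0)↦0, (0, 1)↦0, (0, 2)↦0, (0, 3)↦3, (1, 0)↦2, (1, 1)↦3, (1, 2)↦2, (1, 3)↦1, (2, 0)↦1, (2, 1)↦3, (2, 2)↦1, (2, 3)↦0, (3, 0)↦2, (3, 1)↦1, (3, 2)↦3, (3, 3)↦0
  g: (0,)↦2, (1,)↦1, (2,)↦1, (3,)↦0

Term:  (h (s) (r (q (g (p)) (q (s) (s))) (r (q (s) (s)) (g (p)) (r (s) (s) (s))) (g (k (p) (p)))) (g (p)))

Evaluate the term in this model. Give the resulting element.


  s = 2
  p = 2
  (g (p)) = g(2,) = 1
  s = 2
  s = 2
  (q (s) (s)) = q(2, 2) = 3
  (q (g (p)) (q (s) (s))) = q(1, 3) = 3
  s = 2
  s = 2
  (q (s) (s)) = q(2, 2) = 3
  p = 2
  (g (p)) = g(2,) = 1
  s = 2
  s = 2
  s = 2
  (r (s) (s) (s)) = r(2, 2, 2) = 2
  (r (q (s) (s)) (g (p)) (r (s) (s) (s))) = r(3, 1, 2) = 2
  p = 2
  p = 2
  (k (p) (p)) = k(2, 2) = 1
  (g (k (p) (p))) = g(1,) = 1
  (r (q (g (p)) (q (s) (s))) (r (q (s) (s)) (g (p)) (r (s) (s) (s))) (g (k (p) (p)))) = r(3, 2, 1) = 2
  p = 2
  (g (p)) = g(2,) = 1
  (h (s) (r (q (g (p)) (q (s) (s))) (r (q (s) (s)) (g (p)) (r (s) (s) (s))) (g (k (p) (p)))) (g (p))) = h(2, 2, 1) = 0

value = 0


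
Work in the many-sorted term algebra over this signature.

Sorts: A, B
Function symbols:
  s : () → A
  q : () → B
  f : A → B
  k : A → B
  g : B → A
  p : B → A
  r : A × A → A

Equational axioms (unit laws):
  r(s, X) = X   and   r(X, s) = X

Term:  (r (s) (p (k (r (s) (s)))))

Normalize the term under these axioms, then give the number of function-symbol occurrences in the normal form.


size = 3

1. (r (s) (p (k (r (s) (s)))))  →  (p (k (r (s) (s))))
2. (p (k (r (s) (s))))  →  (p (k (s)))
normal form: (p (k (s)))


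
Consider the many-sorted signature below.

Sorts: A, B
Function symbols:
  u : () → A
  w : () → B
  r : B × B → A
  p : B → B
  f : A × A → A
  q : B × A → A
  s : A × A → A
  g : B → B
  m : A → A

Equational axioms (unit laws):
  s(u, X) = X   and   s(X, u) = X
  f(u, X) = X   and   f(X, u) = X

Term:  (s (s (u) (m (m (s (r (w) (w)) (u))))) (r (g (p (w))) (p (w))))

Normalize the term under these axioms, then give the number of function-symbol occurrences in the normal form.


1. (s (s (u) (m (m (s (r (w) (w)) (u))))) (r (g (p (w))) (p (w))))  →  (s (m (m (s (r (w) (w)) (u)))) (r (g (p (w))) (p (w))))
2. (s (m (m (s (r (w) (w)) (u)))) (r (g (p (w))) (p (w))))  →  (s (m (m (r (w) (w)))) (r (g (p (w))) (p (w))))
normal form: (s (m (m (r (w) (w)))) (r (g (p (w))) (p (w))))

size = 12


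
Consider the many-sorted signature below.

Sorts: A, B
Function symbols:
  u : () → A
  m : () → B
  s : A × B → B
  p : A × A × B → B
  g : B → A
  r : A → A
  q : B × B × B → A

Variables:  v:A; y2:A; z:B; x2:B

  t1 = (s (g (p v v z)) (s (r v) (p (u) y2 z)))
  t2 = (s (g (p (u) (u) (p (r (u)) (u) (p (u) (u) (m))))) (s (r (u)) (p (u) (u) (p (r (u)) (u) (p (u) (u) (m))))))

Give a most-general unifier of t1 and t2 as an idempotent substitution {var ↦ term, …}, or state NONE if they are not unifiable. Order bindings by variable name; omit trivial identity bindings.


{v ↦ (u), y2 ↦ (u), z ↦ (p (r (u)) (u) (p (u) (u) (m)))}


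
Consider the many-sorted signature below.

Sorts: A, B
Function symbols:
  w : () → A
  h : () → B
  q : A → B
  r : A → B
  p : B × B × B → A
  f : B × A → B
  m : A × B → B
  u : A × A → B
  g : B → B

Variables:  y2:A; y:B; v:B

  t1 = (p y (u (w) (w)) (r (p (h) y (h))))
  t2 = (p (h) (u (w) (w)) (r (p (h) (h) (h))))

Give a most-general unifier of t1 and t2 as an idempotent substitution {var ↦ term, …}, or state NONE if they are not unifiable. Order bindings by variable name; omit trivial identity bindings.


{y ↦ (h)}
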